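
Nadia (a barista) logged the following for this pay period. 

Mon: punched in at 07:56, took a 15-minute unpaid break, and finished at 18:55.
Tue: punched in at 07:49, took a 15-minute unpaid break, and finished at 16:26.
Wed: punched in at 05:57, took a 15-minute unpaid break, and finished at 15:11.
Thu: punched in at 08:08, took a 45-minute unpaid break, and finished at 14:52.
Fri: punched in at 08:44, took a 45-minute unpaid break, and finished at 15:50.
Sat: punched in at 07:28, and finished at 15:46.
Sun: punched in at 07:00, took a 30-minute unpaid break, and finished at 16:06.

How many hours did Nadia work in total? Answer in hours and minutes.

Mon: 07:56–18:55 = 10 h 59 min; less 15 min break → 10 h 44 min
Tue: 07:49–16:26 = 8 h 37 min; less 15 min break → 8 h 22 min
Wed: 05:57–15:11 = 9 h 14 min; less 15 min break → 8 h 59 min
Thu: 08:08–14:52 = 6 h 44 min; less 45 min break → 5 h 59 min
Fri: 08:44–15:50 = 7 h 6 min; less 45 min break → 6 h 21 min
Sat: 07:28–15:46 = 8 h 18 min
Sun: 07:00–16:06 = 9 h 6 min; less 30 min break → 8 h 36 min
Total: 10 h 44 min + 8 h 22 min + 8 h 59 min + 5 h 59 min + 6 h 21 min + 8 h 18 min + 8 h 36 min = 57 h 19 min.

57 h 19 min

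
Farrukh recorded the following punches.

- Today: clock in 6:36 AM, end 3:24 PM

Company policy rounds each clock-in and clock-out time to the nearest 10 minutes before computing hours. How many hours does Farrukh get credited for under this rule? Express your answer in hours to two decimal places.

8.67 hours

Today: in 6:36 AM→6:40 AM, out 3:24 PM→3:20 PM; 8 h 40 min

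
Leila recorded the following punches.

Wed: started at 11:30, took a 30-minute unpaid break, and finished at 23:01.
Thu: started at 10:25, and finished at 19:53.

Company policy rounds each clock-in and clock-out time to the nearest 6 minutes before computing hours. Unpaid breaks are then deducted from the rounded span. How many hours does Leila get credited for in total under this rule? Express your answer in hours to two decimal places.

20.50 hours

Wed: in 11:30→11:30, out 23:01→23:00; 11 h 30 min − 30 min = 11 h 0 min
Thu: in 10:25→10:24, out 19:53→19:54; 9 h 30 min
Total credited: 20 h 30 min.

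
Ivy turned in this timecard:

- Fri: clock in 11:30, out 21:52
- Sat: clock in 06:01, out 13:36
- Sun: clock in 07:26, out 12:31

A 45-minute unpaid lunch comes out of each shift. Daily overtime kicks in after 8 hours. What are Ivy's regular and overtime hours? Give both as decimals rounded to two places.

Regular 19.17 hours, overtime 1.62 hours

Fri: 11:30–21:52 = 10 h 22 min; less 45 min break → 9 h 37 min
Sat: 06:01–13:36 = 7 h 35 min; less 45 min break → 6 h 50 min
Sun: 07:26–12:31 = 5 h 5 min; less 45 min break → 4 h 20 min
Fri reg 8 h 0 min / OT 1 h 37 min; Sat reg 6 h 50 min / OT 0 h 0 min; Sun reg 4 h 20 min / OT 0 h 0 min.
Totals: regular 19 h 10 min, overtime 1 h 37 min.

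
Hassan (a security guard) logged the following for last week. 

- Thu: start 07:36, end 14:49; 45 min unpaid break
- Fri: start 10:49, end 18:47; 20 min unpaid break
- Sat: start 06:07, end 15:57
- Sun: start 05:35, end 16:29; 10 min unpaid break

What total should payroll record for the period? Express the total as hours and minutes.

Thu: 07:36–14:49 = 7 h 13 min; less 45 min break → 6 h 28 min
Fri: 10:49–18:47 = 7 h 58 min; less 20 min break → 7 h 38 min
Sat: 06:07–15:57 = 9 h 50 min
Sun: 05:35–16:29 = 10 h 54 min; less 10 min break → 10 h 44 min
Total: 6 h 28 min + 7 h 38 min + 9 h 50 min + 10 h 44 min = 34 h 40 min.

34 h 40 min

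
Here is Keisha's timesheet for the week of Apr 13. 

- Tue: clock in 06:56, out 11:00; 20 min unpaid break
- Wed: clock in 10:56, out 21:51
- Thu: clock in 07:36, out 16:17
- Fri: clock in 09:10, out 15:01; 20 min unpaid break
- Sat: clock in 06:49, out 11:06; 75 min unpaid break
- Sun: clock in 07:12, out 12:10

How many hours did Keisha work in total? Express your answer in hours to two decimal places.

Tue: 06:56–11:00 = 4 h 4 min; less 20 min break → 3 h 44 min
Wed: 10:56–21:51 = 10 h 55 min
Thu: 07:36–16:17 = 8 h 41 min
Fri: 09:10–15:01 = 5 h 51 min; less 20 min break → 5 h 31 min
Sat: 06:49–11:06 = 4 h 17 min; less 75 min break → 3 h 2 min
Sun: 07:12–12:10 = 4 h 58 min
Total: 3 h 44 min + 10 h 55 min + 8 h 41 min + 5 h 31 min + 3 h 2 min + 4 h 58 min = 36 h 51 min.

36.85 hours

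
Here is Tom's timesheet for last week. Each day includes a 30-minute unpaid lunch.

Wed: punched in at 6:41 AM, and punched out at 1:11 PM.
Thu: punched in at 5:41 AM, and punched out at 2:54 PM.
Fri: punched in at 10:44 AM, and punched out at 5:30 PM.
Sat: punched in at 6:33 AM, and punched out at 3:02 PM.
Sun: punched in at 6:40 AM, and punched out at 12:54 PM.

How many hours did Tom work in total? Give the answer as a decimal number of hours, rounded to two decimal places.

34.70 hours

Wed: 6:41 AM–1:11 PM = 6 h 30 min; less 30 min break → 6 h 0 min
Thu: 5:41 AM–2:54 PM = 9 h 13 min; less 30 min break → 8 h 43 min
Fri: 10:44 AM–5:30 PM = 6 h 46 min; less 30 min break → 6 h 16 min
Sat: 6:33 AM–3:02 PM = 8 h 29 min; less 30 min break → 7 h 59 min
Sun: 6:40 AM–12:54 PM = 6 h 14 min; less 30 min break → 5 h 44 min
Total: 6 h 0 min + 8 h 43 min + 6 h 16 min + 7 h 59 min + 5 h 44 min = 34 h 42 min.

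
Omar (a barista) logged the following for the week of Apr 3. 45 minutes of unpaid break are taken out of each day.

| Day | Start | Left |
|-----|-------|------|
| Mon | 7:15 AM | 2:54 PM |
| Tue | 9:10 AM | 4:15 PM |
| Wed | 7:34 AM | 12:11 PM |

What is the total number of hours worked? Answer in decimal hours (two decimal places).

17.10 hours

Mon: 7:15 AM–2:54 PM = 7 h 39 min; less 45 min break → 6 h 54 min
Tue: 9:10 AM–4:15 PM = 7 h 5 min; less 45 min break → 6 h 20 min
Wed: 7:34 AM–12:11 PM = 4 h 37 min; less 45 min break → 3 h 52 min
Total: 6 h 54 min + 6 h 20 min + 3 h 52 min = 17 h 6 min.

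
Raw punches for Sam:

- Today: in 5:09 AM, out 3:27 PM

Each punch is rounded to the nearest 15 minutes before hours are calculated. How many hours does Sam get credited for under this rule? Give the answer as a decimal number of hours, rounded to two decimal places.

10.25 hours

Today: in 5:09 AM→5:15 AM, out 3:27 PM→3:30 PM; 10 h 15 min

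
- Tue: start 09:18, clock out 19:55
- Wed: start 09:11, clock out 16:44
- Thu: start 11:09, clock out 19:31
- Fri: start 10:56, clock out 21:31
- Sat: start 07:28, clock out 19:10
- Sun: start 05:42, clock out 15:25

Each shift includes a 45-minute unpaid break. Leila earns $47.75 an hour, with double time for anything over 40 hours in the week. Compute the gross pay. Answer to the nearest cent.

Tue: 09:18–19:55 = 10 h 37 min; less 45 min break → 9 h 52 min
Wed: 09:11–16:44 = 7 h 33 min; less 45 min break → 6 h 48 min
Thu: 11:09–19:31 = 8 h 22 min; less 45 min break → 7 h 37 min
Fri: 10:56–21:31 = 10 h 35 min; less 45 min break → 9 h 50 min
Sat: 07:28–19:10 = 11 h 42 min; less 45 min break → 10 h 57 min
Sun: 05:42–15:25 = 9 h 43 min; less 45 min break → 8 h 58 min
Total worked: 54 h 2 min = 3242 min.
Regular 40 h 0 min = 2400 min at $47.75/h; overtime 14 h 2 min = 842 min at $95.50/h.
Pay = (2400 × $47.75 + 842 × $95.50) ÷ 60 = $3250.18.

$3250.18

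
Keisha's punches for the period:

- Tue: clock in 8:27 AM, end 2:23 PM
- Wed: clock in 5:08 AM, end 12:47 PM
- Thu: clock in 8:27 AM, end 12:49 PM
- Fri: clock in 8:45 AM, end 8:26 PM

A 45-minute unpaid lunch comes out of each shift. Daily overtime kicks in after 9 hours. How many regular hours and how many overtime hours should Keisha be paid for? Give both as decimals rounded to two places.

Regular 24.70 hours, overtime 1.93 hours

Tue: 8:27 AM–2:23 PM = 5 h 56 min; less 45 min break → 5 h 11 min
Wed: 5:08 AM–12:47 PM = 7 h 39 min; less 45 min break → 6 h 54 min
Thu: 8:27 AM–12:49 PM = 4 h 22 min; less 45 min break → 3 h 37 min
Fri: 8:45 AM–8:26 PM = 11 h 41 min; less 45 min break → 10 h 56 min
Tue reg 5 h 11 min / OT 0 h 0 min; Wed reg 6 h 54 min / OT 0 h 0 min; Thu reg 3 h 37 min / OT 0 h 0 min; Fri reg 9 h 0 min / OT 1 h 56 min.
Totals: regular 24 h 42 min, overtime 1 h 56 min.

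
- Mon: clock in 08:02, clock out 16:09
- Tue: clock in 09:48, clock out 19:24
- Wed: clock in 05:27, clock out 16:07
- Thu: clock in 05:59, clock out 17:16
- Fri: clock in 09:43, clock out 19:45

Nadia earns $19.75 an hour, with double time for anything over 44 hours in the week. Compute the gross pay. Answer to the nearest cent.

Mon: 08:02–16:09 = 8 h 7 min
Tue: 09:48–19:24 = 9 h 36 min
Wed: 05:27–16:07 = 10 h 40 min
Thu: 05:59–17:16 = 11 h 17 min
Fri: 09:43–19:45 = 10 h 2 min
Total worked: 49 h 42 min = 2982 min.
Regular 44 h 0 min = 2640 min at $19.75/h; overtime 5 h 42 min = 342 min at $39.50/h.
Pay = (2640 × $19.75 + 342 × $39.50) ÷ 60 = $1094.15.

$1094.15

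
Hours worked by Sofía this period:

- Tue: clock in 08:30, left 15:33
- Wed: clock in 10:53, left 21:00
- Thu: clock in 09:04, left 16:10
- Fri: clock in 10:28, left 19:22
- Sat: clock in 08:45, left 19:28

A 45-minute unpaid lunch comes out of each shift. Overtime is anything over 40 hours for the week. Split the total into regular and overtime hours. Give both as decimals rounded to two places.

Tue: 08:30–15:33 = 7 h 3 min; less 45 min break → 6 h 18 min
Wed: 10:53–21:00 = 10 h 7 min; less 45 min break → 9 h 22 min
Thu: 09:04–16:10 = 7 h 6 min; less 45 min break → 6 h 21 min
Fri: 10:28–19:22 = 8 h 54 min; less 45 min break → 8 h 9 min
Sat: 08:45–19:28 = 10 h 43 min; less 45 min break → 9 h 58 min
Total worked: 40 h 8 min = 40.13 h.
Threshold 40 h → overtime 0 h 8 min, regular 40 h 0 min.

Regular 40.00 hours, overtime 0.13 hours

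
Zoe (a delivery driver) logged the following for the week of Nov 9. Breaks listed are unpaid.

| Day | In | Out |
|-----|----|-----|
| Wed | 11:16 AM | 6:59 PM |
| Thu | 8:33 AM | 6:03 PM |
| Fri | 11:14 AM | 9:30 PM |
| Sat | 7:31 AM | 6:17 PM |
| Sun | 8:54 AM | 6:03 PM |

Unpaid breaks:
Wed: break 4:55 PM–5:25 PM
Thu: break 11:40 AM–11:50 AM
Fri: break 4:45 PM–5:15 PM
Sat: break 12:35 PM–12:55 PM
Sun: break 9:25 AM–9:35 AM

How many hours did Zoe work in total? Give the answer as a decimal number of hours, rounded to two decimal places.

45.73 hours

Wed: 11:16 AM–6:59 PM = 7 h 43 min; less 30 min break → 7 h 13 min
Thu: 8:33 AM–6:03 PM = 9 h 30 min; less 10 min break → 9 h 20 min
Fri: 11:14 AM–9:30 PM = 10 h 16 min; less 30 min break → 9 h 46 min
Sat: 7:31 AM–6:17 PM = 10 h 46 min; less 20 min break → 10 h 26 min
Sun: 8:54 AM–6:03 PM = 9 h 9 min; less 10 min break → 8 h 59 min
Total: 7 h 13 min + 9 h 20 min + 9 h 46 min + 10 h 26 min + 8 h 59 min = 45 h 44 min.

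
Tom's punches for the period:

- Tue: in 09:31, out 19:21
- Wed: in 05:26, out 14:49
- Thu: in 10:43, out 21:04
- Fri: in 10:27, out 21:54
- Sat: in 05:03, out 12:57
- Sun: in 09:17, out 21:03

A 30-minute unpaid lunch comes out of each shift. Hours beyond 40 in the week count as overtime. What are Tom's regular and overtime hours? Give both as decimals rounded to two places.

Regular 40.00 hours, overtime 17.68 hours

Tue: 09:31–19:21 = 9 h 50 min; less 30 min break → 9 h 20 min
Wed: 05:26–14:49 = 9 h 23 min; less 30 min break → 8 h 53 min
Thu: 10:43–21:04 = 10 h 21 min; less 30 min break → 9 h 51 min
Fri: 10:27–21:54 = 11 h 27 min; less 30 min break → 10 h 57 min
Sat: 05:03–12:57 = 7 h 54 min; less 30 min break → 7 h 24 min
Sun: 09:17–21:03 = 11 h 46 min; less 30 min break → 11 h 16 min
Total worked: 57 h 41 min = 57.68 h.
Threshold 40 h → overtime 17 h 41 min, regular 40 h 0 min.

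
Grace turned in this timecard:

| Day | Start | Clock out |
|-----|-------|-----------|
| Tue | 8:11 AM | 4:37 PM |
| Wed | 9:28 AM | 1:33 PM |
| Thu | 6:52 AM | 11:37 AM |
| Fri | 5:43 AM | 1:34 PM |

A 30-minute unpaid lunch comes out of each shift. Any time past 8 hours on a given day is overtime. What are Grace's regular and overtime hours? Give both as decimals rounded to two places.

Tue: 8:11 AM–4:37 PM = 8 h 26 min; less 30 min break → 7 h 56 min
Wed: 9:28 AM–1:33 PM = 4 h 5 min; less 30 min break → 3 h 35 min
Thu: 6:52 AM–11:37 AM = 4 h 45 min; less 30 min break → 4 h 15 min
Fri: 5:43 AM–1:34 PM = 7 h 51 min; less 30 min break → 7 h 21 min
Tue reg 7 h 56 min / OT 0 h 0 min; Wed reg 3 h 35 min / OT 0 h 0 min; Thu reg 4 h 15 min / OT 0 h 0 min; Fri reg 7 h 21 min / OT 0 h 0 min.
Totals: regular 23 h 7 min, overtime 0 h 0 min.

Regular 23.12 hours, overtime 0.00 hours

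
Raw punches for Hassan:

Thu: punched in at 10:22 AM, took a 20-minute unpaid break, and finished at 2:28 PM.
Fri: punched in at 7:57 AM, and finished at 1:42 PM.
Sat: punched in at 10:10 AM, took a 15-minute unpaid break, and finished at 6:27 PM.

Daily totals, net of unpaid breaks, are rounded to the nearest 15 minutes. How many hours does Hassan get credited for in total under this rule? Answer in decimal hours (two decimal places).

17.50 hours

Thu: 10:22 AM–2:28 PM = 4 h 6 min − 20 min = 3 h 46 min → rounds to 3 h 45 min
Fri: 7:57 AM–1:42 PM = 5 h 45 min → rounds to 5 h 45 min
Sat: 10:10 AM–6:27 PM = 8 h 17 min − 15 min = 8 h 2 min → rounds to 8 h 0 min
Total credited: 17 h 30 min.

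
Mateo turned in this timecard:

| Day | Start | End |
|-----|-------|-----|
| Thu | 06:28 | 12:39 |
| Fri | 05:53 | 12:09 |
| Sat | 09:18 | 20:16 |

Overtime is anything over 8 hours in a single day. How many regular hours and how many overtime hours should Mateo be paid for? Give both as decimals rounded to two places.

Thu: 06:28–12:39 = 6 h 11 min
Fri: 05:53–12:09 = 6 h 16 min
Sat: 09:18–20:16 = 10 h 58 min
Thu reg 6 h 11 min / OT 0 h 0 min; Fri reg 6 h 16 min / OT 0 h 0 min; Sat reg 8 h 0 min / OT 2 h 58 min.
Totals: regular 20 h 27 min, overtime 2 h 58 min.

Regular 20.45 hours, overtime 2.97 hours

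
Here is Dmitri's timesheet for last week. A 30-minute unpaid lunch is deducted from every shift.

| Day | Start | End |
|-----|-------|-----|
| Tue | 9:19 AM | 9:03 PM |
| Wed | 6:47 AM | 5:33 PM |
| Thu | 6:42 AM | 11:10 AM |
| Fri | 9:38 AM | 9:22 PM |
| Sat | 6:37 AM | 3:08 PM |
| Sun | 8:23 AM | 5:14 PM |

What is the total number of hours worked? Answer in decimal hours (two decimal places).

Tue: 9:19 AM–9:03 PM = 11 h 44 min; less 30 min break → 11 h 14 min
Wed: 6:47 AM–5:33 PM = 10 h 46 min; less 30 min break → 10 h 16 min
Thu: 6:42 AM–11:10 AM = 4 h 28 min; less 30 min break → 3 h 58 min
Fri: 9:38 AM–9:22 PM = 11 h 44 min; less 30 min break → 11 h 14 min
Sat: 6:37 AM–3:08 PM = 8 h 31 min; less 30 min break → 8 h 1 min
Sun: 8:23 AM–5:14 PM = 8 h 51 min; less 30 min break → 8 h 21 min
Total: 11 h 14 min + 10 h 16 min + 3 h 58 min + 11 h 14 min + 8 h 1 min + 8 h 21 min = 53 h 4 min.

53.07 hours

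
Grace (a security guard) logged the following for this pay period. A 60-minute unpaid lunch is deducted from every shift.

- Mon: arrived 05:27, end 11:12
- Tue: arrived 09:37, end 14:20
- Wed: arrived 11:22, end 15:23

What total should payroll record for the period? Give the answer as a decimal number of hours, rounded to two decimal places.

11.48 hours

Mon: 05:27–11:12 = 5 h 45 min; less 60 min break → 4 h 45 min
Tue: 09:37–14:20 = 4 h 43 min; less 60 min break → 3 h 43 min
Wed: 11:22–15:23 = 4 h 1 min; less 60 min break → 3 h 1 min
Total: 4 h 45 min + 3 h 43 min + 3 h 1 min = 11 h 29 min.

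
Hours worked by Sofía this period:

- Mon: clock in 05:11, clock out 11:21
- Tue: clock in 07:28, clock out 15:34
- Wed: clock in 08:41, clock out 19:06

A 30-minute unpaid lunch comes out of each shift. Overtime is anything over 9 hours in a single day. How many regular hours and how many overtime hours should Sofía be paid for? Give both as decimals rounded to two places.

Regular 22.27 hours, overtime 0.92 hours

Mon: 05:11–11:21 = 6 h 10 min; less 30 min break → 5 h 40 min
Tue: 07:28–15:34 = 8 h 6 min; less 30 min break → 7 h 36 min
Wed: 08:41–19:06 = 10 h 25 min; less 30 min break → 9 h 55 min
Mon reg 5 h 40 min / OT 0 h 0 min; Tue reg 7 h 36 min / OT 0 h 0 min; Wed reg 9 h 0 min / OT 0 h 55 min.
Totals: regular 22 h 16 min, overtime 0 h 55 min.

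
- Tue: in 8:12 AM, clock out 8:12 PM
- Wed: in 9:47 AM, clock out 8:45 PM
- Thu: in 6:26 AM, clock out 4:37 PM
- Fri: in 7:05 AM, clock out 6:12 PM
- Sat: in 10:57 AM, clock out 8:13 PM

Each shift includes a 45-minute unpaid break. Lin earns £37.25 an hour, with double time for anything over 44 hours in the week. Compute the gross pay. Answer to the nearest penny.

Tue: 8:12 AM–8:12 PM = 12 h 0 min; less 45 min break → 11 h 15 min
Wed: 9:47 AM–8:45 PM = 10 h 58 min; less 45 min break → 10 h 13 min
Thu: 6:26 AM–4:37 PM = 10 h 11 min; less 45 min break → 9 h 26 min
Fri: 7:05 AM–6:12 PM = 11 h 7 min; less 45 min break → 10 h 22 min
Sat: 10:57 AM–8:13 PM = 9 h 16 min; less 45 min break → 8 h 31 min
Total worked: 49 h 47 min = 2987 min.
Regular 44 h 0 min = 2640 min at £37.25/h; overtime 5 h 47 min = 347 min at £74.50/h.
Pay = (2640 × £37.25 + 347 × £74.50) ÷ 60 = £2069.86.

£2069.86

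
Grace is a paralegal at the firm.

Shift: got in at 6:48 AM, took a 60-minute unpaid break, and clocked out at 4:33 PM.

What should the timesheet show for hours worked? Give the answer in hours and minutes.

8 h 45 min

Shift: 6:48 AM–4:33 PM = 9 h 45 min; less 60 min break → 8 h 45 min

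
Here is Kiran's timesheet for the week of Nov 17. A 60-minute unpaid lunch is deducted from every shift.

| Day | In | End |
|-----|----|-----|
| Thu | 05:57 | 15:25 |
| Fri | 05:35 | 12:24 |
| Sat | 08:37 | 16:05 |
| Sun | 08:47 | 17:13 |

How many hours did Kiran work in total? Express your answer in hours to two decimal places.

28.18 hours

Thu: 05:57–15:25 = 9 h 28 min; less 60 min break → 8 h 28 min
Fri: 05:35–12:24 = 6 h 49 min; less 60 min break → 5 h 49 min
Sat: 08:37–16:05 = 7 h 28 min; less 60 min break → 6 h 28 min
Sun: 08:47–17:13 = 8 h 26 min; less 60 min break → 7 h 26 min
Total: 8 h 28 min + 5 h 49 min + 6 h 28 min + 7 h 26 min = 28 h 11 min.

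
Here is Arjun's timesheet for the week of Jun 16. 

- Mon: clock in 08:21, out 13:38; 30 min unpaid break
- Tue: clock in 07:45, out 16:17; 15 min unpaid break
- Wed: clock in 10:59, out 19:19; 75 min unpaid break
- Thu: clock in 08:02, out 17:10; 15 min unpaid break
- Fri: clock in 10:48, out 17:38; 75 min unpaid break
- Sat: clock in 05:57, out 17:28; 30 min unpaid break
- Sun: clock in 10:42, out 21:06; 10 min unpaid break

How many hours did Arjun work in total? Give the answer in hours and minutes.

55 h 52 min

Mon: 08:21–13:38 = 5 h 17 min; less 30 min break → 4 h 47 min
Tue: 07:45–16:17 = 8 h 32 min; less 15 min break → 8 h 17 min
Wed: 10:59–19:19 = 8 h 20 min; less 75 min break → 7 h 5 min
Thu: 08:02–17:10 = 9 h 8 min; less 15 min break → 8 h 53 min
Fri: 10:48–17:38 = 6 h 50 min; less 75 min break → 5 h 35 min
Sat: 05:57–17:28 = 11 h 31 min; less 30 min break → 11 h 1 min
Sun: 10:42–21:06 = 10 h 24 min; less 10 min break → 10 h 14 min
Total: 4 h 47 min + 8 h 17 min + 7 h 5 min + 8 h 53 min + 5 h 35 min + 11 h 1 min + 10 h 14 min = 55 h 52 min.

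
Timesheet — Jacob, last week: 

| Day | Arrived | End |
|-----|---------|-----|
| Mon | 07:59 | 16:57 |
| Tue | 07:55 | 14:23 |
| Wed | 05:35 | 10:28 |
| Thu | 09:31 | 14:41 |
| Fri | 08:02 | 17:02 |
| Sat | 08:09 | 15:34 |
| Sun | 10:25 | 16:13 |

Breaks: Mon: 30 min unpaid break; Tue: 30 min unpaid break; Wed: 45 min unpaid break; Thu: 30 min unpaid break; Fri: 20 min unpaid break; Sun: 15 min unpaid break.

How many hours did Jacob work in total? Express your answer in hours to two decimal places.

44.87 hours

Mon: 07:59–16:57 = 8 h 58 min; less 30 min break → 8 h 28 min
Tue: 07:55–14:23 = 6 h 28 min; less 30 min break → 5 h 58 min
Wed: 05:35–10:28 = 4 h 53 min; less 45 min break → 4 h 8 min
Thu: 09:31–14:41 = 5 h 10 min; less 30 min break → 4 h 40 min
Fri: 08:02–17:02 = 9 h 0 min; less 20 min break → 8 h 40 min
Sat: 08:09–15:34 = 7 h 25 min
Sun: 10:25–16:13 = 5 h 48 min; less 15 min break → 5 h 33 min
Total: 8 h 28 min + 5 h 58 min + 4 h 8 min + 4 h 40 min + 8 h 40 min + 7 h 25 min + 5 h 33 min = 44 h 52 min.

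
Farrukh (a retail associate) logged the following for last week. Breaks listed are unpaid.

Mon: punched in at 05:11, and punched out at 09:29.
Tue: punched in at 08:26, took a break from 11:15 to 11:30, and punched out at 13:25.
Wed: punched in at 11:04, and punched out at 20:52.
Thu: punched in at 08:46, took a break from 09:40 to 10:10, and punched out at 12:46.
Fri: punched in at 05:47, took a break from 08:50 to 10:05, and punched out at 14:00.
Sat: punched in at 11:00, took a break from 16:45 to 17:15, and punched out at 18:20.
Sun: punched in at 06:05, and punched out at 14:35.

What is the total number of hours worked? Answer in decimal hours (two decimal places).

44.63 hours

Mon: 05:11–09:29 = 4 h 18 min
Tue: 08:26–13:25 = 4 h 59 min; less 15 min break → 4 h 44 min
Wed: 11:04–20:52 = 9 h 48 min
Thu: 08:46–12:46 = 4 h 0 min; less 30 min break → 3 h 30 min
Fri: 05:47–14:00 = 8 h 13 min; less 75 min break → 6 h 58 min
Sat: 11:00–18:20 = 7 h 20 min; less 30 min break → 6 h 50 min
Sun: 06:05–14:35 = 8 h 30 min
Total: 4 h 18 min + 4 h 44 min + 9 h 48 min + 3 h 30 min + 6 h 58 min + 6 h 50 min + 8 h 30 min = 44 h 38 min.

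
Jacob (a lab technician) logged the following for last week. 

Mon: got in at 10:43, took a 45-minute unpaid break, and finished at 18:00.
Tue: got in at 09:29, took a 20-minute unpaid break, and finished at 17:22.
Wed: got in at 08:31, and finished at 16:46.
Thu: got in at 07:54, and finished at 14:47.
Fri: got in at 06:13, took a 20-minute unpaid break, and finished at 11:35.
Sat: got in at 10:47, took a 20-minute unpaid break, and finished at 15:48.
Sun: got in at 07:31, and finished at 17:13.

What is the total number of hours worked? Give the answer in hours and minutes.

Mon: 10:43–18:00 = 7 h 17 min; less 45 min break → 6 h 32 min
Tue: 09:29–17:22 = 7 h 53 min; less 20 min break → 7 h 33 min
Wed: 08:31–16:46 = 8 h 15 min
Thu: 07:54–14:47 = 6 h 53 min
Fri: 06:13–11:35 = 5 h 22 min; less 20 min break → 5 h 2 min
Sat: 10:47–15:48 = 5 h 1 min; less 20 min break → 4 h 41 min
Sun: 07:31–17:13 = 9 h 42 min
Total: 6 h 32 min + 7 h 33 min + 8 h 15 min + 6 h 53 min + 5 h 2 min + 4 h 41 min + 9 h 42 min = 48 h 38 min.

48 h 38 min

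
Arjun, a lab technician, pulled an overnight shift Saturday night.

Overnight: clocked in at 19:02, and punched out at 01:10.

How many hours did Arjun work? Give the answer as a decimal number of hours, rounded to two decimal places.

Overnight: 19:02 → midnight = 4 h 58 min; midnight → 01:10 = 1 h 10 min; span 6 h 8 min

6.13 hours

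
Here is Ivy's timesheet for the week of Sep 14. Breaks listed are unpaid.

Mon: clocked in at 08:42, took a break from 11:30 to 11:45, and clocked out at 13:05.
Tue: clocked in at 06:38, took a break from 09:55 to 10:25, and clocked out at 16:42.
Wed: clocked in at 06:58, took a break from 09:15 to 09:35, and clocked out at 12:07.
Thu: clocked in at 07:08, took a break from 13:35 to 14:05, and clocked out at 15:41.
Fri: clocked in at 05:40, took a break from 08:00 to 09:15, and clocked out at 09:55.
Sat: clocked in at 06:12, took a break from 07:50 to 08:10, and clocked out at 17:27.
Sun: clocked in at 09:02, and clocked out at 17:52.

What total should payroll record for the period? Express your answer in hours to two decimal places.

Mon: 08:42–13:05 = 4 h 23 min; less 15 min break → 4 h 8 min
Tue: 06:38–16:42 = 10 h 4 min; less 30 min break → 9 h 34 min
Wed: 06:58–12:07 = 5 h 9 min; less 20 min break → 4 h 49 min
Thu: 07:08–15:41 = 8 h 33 min; less 30 min break → 8 h 3 min
Fri: 05:40–09:55 = 4 h 15 min; less 75 min break → 3 h 0 min
Sat: 06:12–17:27 = 11 h 15 min; less 20 min break → 10 h 55 min
Sun: 09:02–17:52 = 8 h 50 min
Total: 4 h 8 min + 9 h 34 min + 4 h 49 min + 8 h 3 min + 3 h 0 min + 10 h 55 min + 8 h 50 min = 49 h 19 min.

49.32 hours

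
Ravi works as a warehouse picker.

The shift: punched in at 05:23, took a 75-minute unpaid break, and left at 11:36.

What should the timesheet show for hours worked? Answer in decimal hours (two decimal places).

4.97 hours

The shift: 05:23–11:36 = 6 h 13 min; less 75 min break → 4 h 58 min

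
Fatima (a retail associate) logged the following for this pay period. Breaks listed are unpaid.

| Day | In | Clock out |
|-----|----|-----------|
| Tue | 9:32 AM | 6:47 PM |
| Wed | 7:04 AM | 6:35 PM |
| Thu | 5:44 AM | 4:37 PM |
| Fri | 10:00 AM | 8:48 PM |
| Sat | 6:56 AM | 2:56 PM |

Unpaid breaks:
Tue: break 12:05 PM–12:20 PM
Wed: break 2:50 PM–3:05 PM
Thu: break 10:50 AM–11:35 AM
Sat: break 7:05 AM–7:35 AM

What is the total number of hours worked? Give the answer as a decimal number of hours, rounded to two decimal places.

48.70 hours

Tue: 9:32 AM–6:47 PM = 9 h 15 min; less 15 min break → 9 h 0 min
Wed: 7:04 AM–6:35 PM = 11 h 31 min; less 15 min break → 11 h 16 min
Thu: 5:44 AM–4:37 PM = 10 h 53 min; less 45 min break → 10 h 8 min
Fri: 10:00 AM–8:48 PM = 10 h 48 min
Sat: 6:56 AM–2:56 PM = 8 h 0 min; less 30 min break → 7 h 30 min
Total: 9 h 0 min + 11 h 16 min + 10 h 8 min + 10 h 48 min + 7 h 30 min = 48 h 42 min.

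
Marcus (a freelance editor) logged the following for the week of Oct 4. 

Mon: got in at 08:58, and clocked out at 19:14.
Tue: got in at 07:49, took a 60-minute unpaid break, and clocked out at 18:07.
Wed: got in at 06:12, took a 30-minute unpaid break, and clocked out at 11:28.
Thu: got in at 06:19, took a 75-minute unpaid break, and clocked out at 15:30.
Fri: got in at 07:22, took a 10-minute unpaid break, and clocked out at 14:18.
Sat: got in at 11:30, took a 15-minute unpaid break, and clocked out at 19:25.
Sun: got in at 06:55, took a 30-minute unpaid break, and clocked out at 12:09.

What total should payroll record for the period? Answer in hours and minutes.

51 h 26 min

Mon: 08:58–19:14 = 10 h 16 min
Tue: 07:49–18:07 = 10 h 18 min; less 60 min break → 9 h 18 min
Wed: 06:12–11:28 = 5 h 16 min; less 30 min break → 4 h 46 min
Thu: 06:19–15:30 = 9 h 11 min; less 75 min break → 7 h 56 min
Fri: 07:22–14:18 = 6 h 56 min; less 10 min break → 6 h 46 min
Sat: 11:30–19:25 = 7 h 55 min; less 15 min break → 7 h 40 min
Sun: 06:55–12:09 = 5 h 14 min; less 30 min break → 4 h 44 min
Total: 10 h 16 min + 9 h 18 min + 4 h 46 min + 7 h 56 min + 6 h 46 min + 7 h 40 min + 4 h 44 min = 51 h 26 min.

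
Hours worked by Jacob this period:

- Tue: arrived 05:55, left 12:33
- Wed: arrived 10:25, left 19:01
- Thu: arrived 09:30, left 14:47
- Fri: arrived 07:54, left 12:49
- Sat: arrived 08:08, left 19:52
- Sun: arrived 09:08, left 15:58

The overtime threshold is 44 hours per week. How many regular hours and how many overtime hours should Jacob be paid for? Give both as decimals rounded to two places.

Regular 44.00 hours, overtime 0.00 hours

Tue: 05:55–12:33 = 6 h 38 min
Wed: 10:25–19:01 = 8 h 36 min
Thu: 09:30–14:47 = 5 h 17 min
Fri: 07:54–12:49 = 4 h 55 min
Sat: 08:08–19:52 = 11 h 44 min
Sun: 09:08–15:58 = 6 h 50 min
Total worked: 44 h 0 min = 44.00 h.
Threshold 44 h → overtime 0 h 0 min, regular 44 h 0 min.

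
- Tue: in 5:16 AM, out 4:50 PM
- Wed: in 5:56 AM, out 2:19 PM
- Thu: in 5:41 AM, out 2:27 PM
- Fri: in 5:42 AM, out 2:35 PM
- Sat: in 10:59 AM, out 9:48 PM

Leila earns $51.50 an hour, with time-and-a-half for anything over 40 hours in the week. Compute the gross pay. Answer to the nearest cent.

Tue: 5:16 AM–4:50 PM = 11 h 34 min
Wed: 5:56 AM–2:19 PM = 8 h 23 min
Thu: 5:41 AM–2:27 PM = 8 h 46 min
Fri: 5:42 AM–2:35 PM = 8 h 53 min
Sat: 10:59 AM–9:48 PM = 10 h 49 min
Total worked: 48 h 25 min = 2905 min.
Regular 40 h 0 min = 2400 min at $51.50/h; overtime 8 h 25 min = 505 min at $77.25/h.
Pay = (2400 × $51.50 + 505 × $77.25) ÷ 60 = $2710.19.

$2710.19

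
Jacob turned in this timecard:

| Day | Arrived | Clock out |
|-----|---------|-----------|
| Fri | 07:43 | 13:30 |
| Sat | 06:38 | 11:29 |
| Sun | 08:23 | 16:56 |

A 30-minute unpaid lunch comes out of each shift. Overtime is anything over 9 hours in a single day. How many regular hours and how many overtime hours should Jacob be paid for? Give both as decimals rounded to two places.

Regular 17.68 hours, overtime 0.00 hours

Fri: 07:43–13:30 = 5 h 47 min; less 30 min break → 5 h 17 min
Sat: 06:38–11:29 = 4 h 51 min; less 30 min break → 4 h 21 min
Sun: 08:23–16:56 = 8 h 33 min; less 30 min break → 8 h 3 min
Fri reg 5 h 17 min / OT 0 h 0 min; Sat reg 4 h 21 min / OT 0 h 0 min; Sun reg 8 h 3 min / OT 0 h 0 min.
Totals: regular 17 h 41 min, overtime 0 h 0 min.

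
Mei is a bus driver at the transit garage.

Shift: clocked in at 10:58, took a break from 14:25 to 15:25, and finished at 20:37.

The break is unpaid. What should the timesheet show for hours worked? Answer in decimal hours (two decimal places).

8.65 hours

Shift: 10:58–20:37 = 9 h 39 min; less 60 min break → 8 h 39 min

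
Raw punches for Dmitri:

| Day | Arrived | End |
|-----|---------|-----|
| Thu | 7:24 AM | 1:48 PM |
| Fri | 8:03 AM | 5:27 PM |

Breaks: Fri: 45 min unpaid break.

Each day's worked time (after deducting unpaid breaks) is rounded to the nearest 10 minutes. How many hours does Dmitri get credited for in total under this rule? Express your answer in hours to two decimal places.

Thu: 7:24 AM–1:48 PM = 6 h 24 min → rounds to 6 h 20 min
Fri: 8:03 AM–5:27 PM = 9 h 24 min − 45 min = 8 h 39 min → rounds to 8 h 40 min
Total credited: 15 h 0 min.

15.00 hours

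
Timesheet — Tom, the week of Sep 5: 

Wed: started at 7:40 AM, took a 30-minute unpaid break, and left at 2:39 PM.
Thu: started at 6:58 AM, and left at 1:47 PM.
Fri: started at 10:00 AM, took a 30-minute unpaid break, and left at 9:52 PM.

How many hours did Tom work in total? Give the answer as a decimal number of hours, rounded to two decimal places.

Wed: 7:40 AM–2:39 PM = 6 h 59 min; less 30 min break → 6 h 29 min
Thu: 6:58 AM–1:47 PM = 6 h 49 min
Fri: 10:00 AM–9:52 PM = 11 h 52 min; less 30 min break → 11 h 22 min
Total: 6 h 29 min + 6 h 49 min + 11 h 22 min = 24 h 40 min.

24.67 hours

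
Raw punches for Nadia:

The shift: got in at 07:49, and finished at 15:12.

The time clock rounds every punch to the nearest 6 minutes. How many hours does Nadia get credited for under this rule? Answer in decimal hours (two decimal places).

The shift: in 07:49→07:48, out 15:12→15:12; 7 h 24 min

7.40 hours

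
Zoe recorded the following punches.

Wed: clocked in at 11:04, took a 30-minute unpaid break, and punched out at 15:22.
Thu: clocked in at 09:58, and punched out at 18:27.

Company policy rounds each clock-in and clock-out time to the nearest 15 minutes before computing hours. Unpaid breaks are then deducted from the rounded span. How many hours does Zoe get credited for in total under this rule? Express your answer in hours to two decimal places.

12.25 hours

Wed: in 11:04→11:00, out 15:22→15:15; 4 h 15 min − 30 min = 3 h 45 min
Thu: in 09:58→10:00, out 18:27→18:30; 8 h 30 min
Total credited: 12 h 15 min.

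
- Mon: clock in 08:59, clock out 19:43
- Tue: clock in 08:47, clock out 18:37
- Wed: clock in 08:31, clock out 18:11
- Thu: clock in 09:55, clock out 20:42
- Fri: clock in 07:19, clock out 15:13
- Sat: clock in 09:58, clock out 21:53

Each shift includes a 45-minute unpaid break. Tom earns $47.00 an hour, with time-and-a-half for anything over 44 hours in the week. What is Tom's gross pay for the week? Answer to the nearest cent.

$2937.50

Mon: 08:59–19:43 = 10 h 44 min; less 45 min break → 9 h 59 min
Tue: 08:47–18:37 = 9 h 50 min; less 45 min break → 9 h 5 min
Wed: 08:31–18:11 = 9 h 40 min; less 45 min break → 8 h 55 min
Thu: 09:55–20:42 = 10 h 47 min; less 45 min break → 10 h 2 min
Fri: 07:19–15:13 = 7 h 54 min; less 45 min break → 7 h 9 min
Sat: 09:58–21:53 = 11 h 55 min; less 45 min break → 11 h 10 min
Total worked: 56 h 20 min = 3380 min.
Regular 44 h 0 min = 2640 min at $47.00/h; overtime 12 h 20 min = 740 min at $70.50/h.
Pay = (2640 × $47.00 + 740 × $70.50) ÷ 60 = $2937.50.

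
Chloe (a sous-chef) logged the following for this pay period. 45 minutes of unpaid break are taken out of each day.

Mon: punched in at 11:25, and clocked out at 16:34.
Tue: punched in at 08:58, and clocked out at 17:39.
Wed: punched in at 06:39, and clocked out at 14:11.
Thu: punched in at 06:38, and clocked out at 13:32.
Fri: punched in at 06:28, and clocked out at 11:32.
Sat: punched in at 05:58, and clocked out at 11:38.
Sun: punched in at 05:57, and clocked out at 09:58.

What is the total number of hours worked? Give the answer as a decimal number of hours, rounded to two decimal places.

37.77 hours

Mon: 11:25–16:34 = 5 h 9 min; less 45 min break → 4 h 24 min
Tue: 08:58–17:39 = 8 h 41 min; less 45 min break → 7 h 56 min
Wed: 06:39–14:11 = 7 h 32 min; less 45 min break → 6 h 47 min
Thu: 06:38–13:32 = 6 h 54 min; less 45 min break → 6 h 9 min
Fri: 06:28–11:32 = 5 h 4 min; less 45 min break → 4 h 19 min
Sat: 05:58–11:38 = 5 h 40 min; less 45 min break → 4 h 55 min
Sun: 05:57–09:58 = 4 h 1 min; less 45 min break → 3 h 16 min
Total: 4 h 24 min + 7 h 56 min + 6 h 47 min + 6 h 9 min + 4 h 19 min + 4 h 55 min + 3 h 16 min = 37 h 46 min.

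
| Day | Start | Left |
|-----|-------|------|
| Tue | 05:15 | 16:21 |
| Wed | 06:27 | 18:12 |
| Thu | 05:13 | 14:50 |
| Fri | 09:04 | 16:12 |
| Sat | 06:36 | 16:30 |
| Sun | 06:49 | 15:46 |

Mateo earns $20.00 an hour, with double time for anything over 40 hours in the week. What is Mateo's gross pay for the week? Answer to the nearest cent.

$1538.00

Tue: 05:15–16:21 = 11 h 6 min
Wed: 06:27–18:12 = 11 h 45 min
Thu: 05:13–14:50 = 9 h 37 min
Fri: 09:04–16:12 = 7 h 8 min
Sat: 06:36–16:30 = 9 h 54 min
Sun: 06:49–15:46 = 8 h 57 min
Total worked: 58 h 27 min = 3507 min.
Regular 40 h 0 min = 2400 min at $20.00/h; overtime 18 h 27 min = 1107 min at $40.00/h.
Pay = (2400 × $20.00 + 1107 × $40.00) ÷ 60 = $1538.00.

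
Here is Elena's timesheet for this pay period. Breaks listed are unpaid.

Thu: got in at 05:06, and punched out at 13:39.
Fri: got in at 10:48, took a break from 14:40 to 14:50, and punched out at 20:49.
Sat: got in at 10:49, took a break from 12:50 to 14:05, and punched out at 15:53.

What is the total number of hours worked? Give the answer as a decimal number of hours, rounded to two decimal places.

Thu: 05:06–13:39 = 8 h 33 min
Fri: 10:48–20:49 = 10 h 1 min; less 10 min break → 9 h 51 min
Sat: 10:49–15:53 = 5 h 4 min; less 75 min break → 3 h 49 min
Total: 8 h 33 min + 9 h 51 min + 3 h 49 min = 22 h 13 min.

22.22 hours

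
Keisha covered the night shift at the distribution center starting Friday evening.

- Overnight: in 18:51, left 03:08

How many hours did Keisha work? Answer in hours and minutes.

Overnight: 18:51 → midnight = 5 h 9 min; midnight → 03:08 = 3 h 8 min; span 8 h 17 min

8 h 17 min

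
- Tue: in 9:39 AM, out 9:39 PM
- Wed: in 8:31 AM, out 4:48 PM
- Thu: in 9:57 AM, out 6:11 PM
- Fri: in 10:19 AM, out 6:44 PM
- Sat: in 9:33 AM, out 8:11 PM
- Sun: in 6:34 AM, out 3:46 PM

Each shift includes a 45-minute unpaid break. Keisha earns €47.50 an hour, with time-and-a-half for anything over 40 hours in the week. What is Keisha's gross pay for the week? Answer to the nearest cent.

€2774.00

Tue: 9:39 AM–9:39 PM = 12 h 0 min; less 45 min break → 11 h 15 min
Wed: 8:31 AM–4:48 PM = 8 h 17 min; less 45 min break → 7 h 32 min
Thu: 9:57 AM–6:11 PM = 8 h 14 min; less 45 min break → 7 h 29 min
Fri: 10:19 AM–6:44 PM = 8 h 25 min; less 45 min break → 7 h 40 min
Sat: 9:33 AM–8:11 PM = 10 h 38 min; less 45 min break → 9 h 53 min
Sun: 6:34 AM–3:46 PM = 9 h 12 min; less 45 min break → 8 h 27 min
Total worked: 52 h 16 min = 3136 min.
Regular 40 h 0 min = 2400 min at €47.50/h; overtime 12 h 16 min = 736 min at €71.25/h.
Pay = (2400 × €47.50 + 736 × €71.25) ÷ 60 = €2774.00.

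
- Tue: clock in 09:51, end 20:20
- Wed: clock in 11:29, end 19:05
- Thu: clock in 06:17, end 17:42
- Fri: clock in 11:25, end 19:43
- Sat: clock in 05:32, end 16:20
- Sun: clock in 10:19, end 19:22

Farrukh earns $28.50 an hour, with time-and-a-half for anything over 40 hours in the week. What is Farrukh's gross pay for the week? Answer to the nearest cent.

Tue: 09:51–20:20 = 10 h 29 min
Wed: 11:29–19:05 = 7 h 36 min
Thu: 06:17–17:42 = 11 h 25 min
Fri: 11:25–19:43 = 8 h 18 min
Sat: 05:32–16:20 = 10 h 48 min
Sun: 10:19–19:22 = 9 h 3 min
Total worked: 57 h 39 min = 3459 min.
Regular 40 h 0 min = 2400 min at $28.50/h; overtime 17 h 39 min = 1059 min at $42.75/h.
Pay = (2400 × $28.50 + 1059 × $42.75) ÷ 60 = $1894.54.

$1894.54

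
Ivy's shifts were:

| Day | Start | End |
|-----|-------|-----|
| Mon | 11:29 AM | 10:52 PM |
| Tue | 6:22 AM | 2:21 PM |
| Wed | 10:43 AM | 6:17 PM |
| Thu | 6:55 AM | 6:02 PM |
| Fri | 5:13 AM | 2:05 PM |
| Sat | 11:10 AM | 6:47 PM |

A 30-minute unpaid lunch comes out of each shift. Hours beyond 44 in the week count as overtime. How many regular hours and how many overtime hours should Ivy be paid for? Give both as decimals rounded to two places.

Regular 44.00 hours, overtime 7.53 hours

Mon: 11:29 AM–10:52 PM = 11 h 23 min; less 30 min break → 10 h 53 min
Tue: 6:22 AM–2:21 PM = 7 h 59 min; less 30 min break → 7 h 29 min
Wed: 10:43 AM–6:17 PM = 7 h 34 min; less 30 min break → 7 h 4 min
Thu: 6:55 AM–6:02 PM = 11 h 7 min; less 30 min break → 10 h 37 min
Fri: 5:13 AM–2:05 PM = 8 h 52 min; less 30 min break → 8 h 22 min
Sat: 11:10 AM–6:47 PM = 7 h 37 min; less 30 min break → 7 h 7 min
Total worked: 51 h 32 min = 51.53 h.
Threshold 44 h → overtime 7 h 32 min, regular 44 h 0 min.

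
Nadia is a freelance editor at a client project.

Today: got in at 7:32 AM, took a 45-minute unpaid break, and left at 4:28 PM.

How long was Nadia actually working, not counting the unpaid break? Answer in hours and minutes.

8 h 11 min

Today: 7:32 AM–4:28 PM = 8 h 56 min; less 45 min break → 8 h 11 min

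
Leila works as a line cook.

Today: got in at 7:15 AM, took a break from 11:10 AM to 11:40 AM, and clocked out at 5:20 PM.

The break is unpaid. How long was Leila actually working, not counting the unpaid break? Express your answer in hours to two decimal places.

9.58 hours

Today: 7:15 AM–5:20 PM = 10 h 5 min; less 30 min break → 9 h 35 min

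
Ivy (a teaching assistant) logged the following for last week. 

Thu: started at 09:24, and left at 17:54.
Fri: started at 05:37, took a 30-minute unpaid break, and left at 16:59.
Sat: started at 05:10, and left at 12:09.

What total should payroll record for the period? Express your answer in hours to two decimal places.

Thu: 09:24–17:54 = 8 h 30 min
Fri: 05:37–16:59 = 11 h 22 min; less 30 min break → 10 h 52 min
Sat: 05:10–12:09 = 6 h 59 min
Total: 8 h 30 min + 10 h 52 min + 6 h 59 min = 26 h 21 min.

26.35 hours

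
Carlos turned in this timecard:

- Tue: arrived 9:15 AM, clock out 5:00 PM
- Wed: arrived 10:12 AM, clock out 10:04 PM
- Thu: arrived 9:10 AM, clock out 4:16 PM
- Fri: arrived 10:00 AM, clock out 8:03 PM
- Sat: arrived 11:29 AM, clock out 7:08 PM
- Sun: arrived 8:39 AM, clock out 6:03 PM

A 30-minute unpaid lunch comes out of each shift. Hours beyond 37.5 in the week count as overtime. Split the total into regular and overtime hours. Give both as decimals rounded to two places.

Regular 37.50 hours, overtime 13.32 hours

Tue: 9:15 AM–5:00 PM = 7 h 45 min; less 30 min break → 7 h 15 min
Wed: 10:12 AM–10:04 PM = 11 h 52 min; less 30 min break → 11 h 22 min
Thu: 9:10 AM–4:16 PM = 7 h 6 min; less 30 min break → 6 h 36 min
Fri: 10:00 AM–8:03 PM = 10 h 3 min; less 30 min break → 9 h 33 min
Sat: 11:29 AM–7:08 PM = 7 h 39 min; less 30 min break → 7 h 9 min
Sun: 8:39 AM–6:03 PM = 9 h 24 min; less 30 min break → 8 h 54 min
Total worked: 50 h 49 min = 50.82 h.
Threshold 37.5 h → overtime 13 h 19 min, regular 37 h 30 min.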